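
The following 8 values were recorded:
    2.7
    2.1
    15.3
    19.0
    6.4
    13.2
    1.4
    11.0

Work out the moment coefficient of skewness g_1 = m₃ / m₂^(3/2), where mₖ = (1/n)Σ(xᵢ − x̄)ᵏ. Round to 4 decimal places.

0.2056

x̄ = (2.7 + 2.1 + 15.3 + 19.0 + 6.4 + 13.2 + 1.4 + 11.0) / 8 = 8.8875
deviations (xᵢ − x̄): -6.1875, -6.7875, 6.4125, 10.1125, -2.4875, 4.3125, -7.4875, 2.1125
Σ(xᵢ − x̄)² = 313.0488 ⇒ m₂ = 313.0488/8 = 39.13109
Σ(xᵢ − x̄)³ = 402.6923 ⇒ m₃ = 402.6923/8 = 50.33654
m₂^(3/2) = 39.13109^(1.5) = 244.78397
g_1 = m₃ / m₂^(3/2) = 50.33654 / 244.78397 ≈ 0.2056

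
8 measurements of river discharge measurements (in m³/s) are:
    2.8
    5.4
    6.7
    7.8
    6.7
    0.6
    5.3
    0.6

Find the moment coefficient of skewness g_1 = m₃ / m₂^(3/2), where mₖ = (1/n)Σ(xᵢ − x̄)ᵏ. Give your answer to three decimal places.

-0.433

x̄ = (2.8 + 5.4 + 6.7 + 7.8 + 6.7 + 0.6 + 5.3 + 0.6) / 8 = 4.4875
deviations (xᵢ − x̄): -1.6875, 0.9125, 2.2125, 3.3125, 2.2125, -3.8875, 0.8125, -3.8875
Σ(xᵢ − x̄)² = 55.3288 ⇒ m₂ = 55.3288/8 = 6.91609
Σ(xᵢ − x̄)³ = -63.0022 ⇒ m₃ = -63.0022/8 = -7.87527
m₂^(3/2) = 6.91609^(1.5) = 18.18827
g_1 = m₃ / m₂^(3/2) = -7.87527 / 18.18827 ≈ -0.433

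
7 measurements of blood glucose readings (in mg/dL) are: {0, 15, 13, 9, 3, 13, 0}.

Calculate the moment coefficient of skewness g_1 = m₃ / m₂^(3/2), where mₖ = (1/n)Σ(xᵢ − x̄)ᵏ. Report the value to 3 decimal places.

x̄ = (0 + 15 + 13 + 9 + 3 + 13 + 0) / 7 = 7.5714
deviations (xᵢ − x̄): -7.5714, 7.4286, 5.4286, 1.4286, -4.5714, 5.4286, -7.5714
Σ(xᵢ − x̄)² = 251.7143 ⇒ m₂ = 251.7143/7 = 35.95918
Σ(xᵢ − x̄)³ = -230.8163 ⇒ m₃ = -230.8163/7 = -32.97376
m₂^(3/2) = 35.95918^(1.5) = 215.63276
g_1 = m₃ / m₂^(3/2) = -32.97376 / 215.63276 ≈ -0.153

-0.153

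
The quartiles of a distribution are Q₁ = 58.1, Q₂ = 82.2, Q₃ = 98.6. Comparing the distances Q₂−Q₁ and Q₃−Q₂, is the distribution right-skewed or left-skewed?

Q₂ − Q₁ = 24.1;  Q₃ − Q₂ = 16.4
Q₂ − Q₁ > Q₃ − Q₂ ⇒ the lower half is more spread out ⇒ left-skewed.

left-skewed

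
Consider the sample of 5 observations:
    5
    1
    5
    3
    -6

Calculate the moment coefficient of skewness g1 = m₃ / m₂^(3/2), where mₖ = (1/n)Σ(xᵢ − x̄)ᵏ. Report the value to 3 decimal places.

x̄ = (5 + 1 + 5 + 3 - 6) / 5 = 1.6000
deviations (xᵢ − x̄): 3.4000, -0.6000, 3.4000, 1.4000, -7.6000
Σ(xᵢ − x̄)² = 83.2000 ⇒ m₂ = 83.2000/5 = 16.64000
Σ(xᵢ − x̄)³ = -357.8400 ⇒ m₃ = -357.8400/5 = -71.56800
m₂^(3/2) = 16.64000^(1.5) = 67.87815
g1 = m₃ / m₂^(3/2) = -71.56800 / 67.87815 ≈ -1.054

-1.054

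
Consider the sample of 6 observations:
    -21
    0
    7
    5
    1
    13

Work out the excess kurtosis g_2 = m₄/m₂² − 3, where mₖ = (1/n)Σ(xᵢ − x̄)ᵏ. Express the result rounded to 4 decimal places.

x̄ = 0.8333
Σ(xᵢ − x̄)² = 680.8333 ⇒ m₂ = 113.47222
Σ(xᵢ − x̄)⁴ = 250897.8194 ⇒ m₄ = 41816.30324
m₂² = 12875.94522
g_2 = m₄/m₂² − 3 = 3.24763 − 3 ≈ 0.2476

0.2476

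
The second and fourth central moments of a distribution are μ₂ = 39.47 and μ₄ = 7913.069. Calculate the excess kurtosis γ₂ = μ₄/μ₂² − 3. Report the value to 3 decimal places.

2.079

μ₂² = 39.47² = 1557.88090
μ₄/μ₂² = 7913.069 / 1557.88090 = 5.07938
γ₂ = 5.07938 − 3 ≈ 2.079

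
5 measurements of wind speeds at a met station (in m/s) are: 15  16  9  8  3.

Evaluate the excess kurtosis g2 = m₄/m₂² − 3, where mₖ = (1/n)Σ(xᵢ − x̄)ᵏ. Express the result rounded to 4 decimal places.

-1.3400

x̄ = 10.2000
Σ(xᵢ − x̄)² = 114.8000 ⇒ m₂ = 22.96000
Σ(xᵢ − x̄)⁴ = 4375.3760 ⇒ m₄ = 875.07520
m₂² = 527.16160
g2 = m₄/m₂² − 3 = 1.65998 − 3 ≈ -1.3400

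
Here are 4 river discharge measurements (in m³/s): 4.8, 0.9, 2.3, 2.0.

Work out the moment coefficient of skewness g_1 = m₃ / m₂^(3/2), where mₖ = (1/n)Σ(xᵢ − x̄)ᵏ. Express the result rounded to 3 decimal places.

0.684

x̄ = (4.8 + 0.9 + 2.3 + 2.0) / 4 = 2.5000
deviations (xᵢ − x̄): 2.3000, -1.6000, -0.2000, -0.5000
Σ(xᵢ − x̄)² = 8.1400 ⇒ m₂ = 8.1400/4 = 2.03500
Σ(xᵢ − x̄)³ = 7.9380 ⇒ m₃ = 7.9380/4 = 1.98450
m₂^(3/2) = 2.03500^(1.5) = 2.90300
g_1 = m₃ / m₂^(3/2) = 1.98450 / 2.90300 ≈ 0.684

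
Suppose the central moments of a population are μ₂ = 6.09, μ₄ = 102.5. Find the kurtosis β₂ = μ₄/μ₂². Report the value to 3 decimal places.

2.764

μ₂² = 6.09² = 37.08810
μ₄/μ₂² = 102.5 / 37.08810 = 2.76369
β₂ ≈ 2.764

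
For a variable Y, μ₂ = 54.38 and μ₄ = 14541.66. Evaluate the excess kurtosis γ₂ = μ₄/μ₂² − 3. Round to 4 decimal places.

1.9174

μ₂² = 54.38² = 2957.18440
μ₄/μ₂² = 14541.66 / 2957.18440 = 4.91740
γ₂ = 4.91740 − 3 ≈ 1.9174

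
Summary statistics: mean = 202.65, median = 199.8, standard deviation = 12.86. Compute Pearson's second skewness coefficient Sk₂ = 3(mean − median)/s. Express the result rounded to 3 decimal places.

Sk₂ = 3(202.65 − 199.8) / 12.86 = 3 × 2.8500 / 12.86
    = 8.5500 / 12.86 ≈ 0.665

0.665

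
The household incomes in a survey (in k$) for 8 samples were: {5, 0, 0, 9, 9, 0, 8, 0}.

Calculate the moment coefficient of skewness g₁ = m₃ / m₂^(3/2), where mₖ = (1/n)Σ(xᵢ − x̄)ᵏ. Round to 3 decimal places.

x̄ = (5 + 0 + 0 + 9 + 9 + 0 + 8 + 0) / 8 = 3.8750
deviations (xᵢ − x̄): 1.1250, -3.8750, -3.8750, 5.1250, 5.1250, -3.8750, 4.1250, -3.8750
Σ(xᵢ − x̄)² = 130.8750 ⇒ m₂ = 130.8750/8 = 16.35938
Σ(xᵢ − x̄)³ = 108.0938 ⇒ m₃ = 108.0938/8 = 13.51172
m₂^(3/2) = 16.35938^(1.5) = 66.16831
g₁ = m₃ / m₂^(3/2) = 13.51172 / 66.16831 ≈ 0.204

0.204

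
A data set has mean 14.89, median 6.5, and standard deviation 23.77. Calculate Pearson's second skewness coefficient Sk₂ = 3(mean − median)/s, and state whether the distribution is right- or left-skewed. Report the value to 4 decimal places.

Sk₂ = 3(14.89 − 6.5) / 23.77 = 3 × 8.3900 / 23.77
    = 25.1700 / 23.77 ≈ 1.0589
Sk₂ > 0 ⇒ mean > median ⇒ right-skewed (positive skew).

1.0589, right-skewed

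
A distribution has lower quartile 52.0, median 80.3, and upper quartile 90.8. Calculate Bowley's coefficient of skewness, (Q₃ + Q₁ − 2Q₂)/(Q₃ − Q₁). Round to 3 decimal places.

-0.459

numerator: Q₃ + Q₁ − 2Q₂ = 90.8 + 52.0 − 2×80.3 = -17.8000
denominator: Q₃ − Q₁ = 90.8 − 52.0 = 38.8000
Bowley skewness = -17.8000 / 38.8000 ≈ -0.459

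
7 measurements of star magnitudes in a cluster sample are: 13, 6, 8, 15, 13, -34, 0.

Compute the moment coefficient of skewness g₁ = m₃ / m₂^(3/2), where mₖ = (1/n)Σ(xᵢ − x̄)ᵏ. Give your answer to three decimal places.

-1.683

x̄ = (13 + 6 + 8 + 15 + 13 - 34 + 0) / 7 = 3.0000
deviations (xᵢ − x̄): 10.0000, 3.0000, 5.0000, 12.0000, 10.0000, -37.0000, -3.0000
Σ(xᵢ − x̄)² = 1756.0000 ⇒ m₂ = 1756.0000/7 = 250.85714
Σ(xᵢ − x̄)³ = -46800.0000 ⇒ m₃ = -46800.0000/7 = -6685.71429
m₂^(3/2) = 250.85714^(1.5) = 3973.19342
g₁ = m₃ / m₂^(3/2) = -6685.71429 / 3973.19342 ≈ -1.683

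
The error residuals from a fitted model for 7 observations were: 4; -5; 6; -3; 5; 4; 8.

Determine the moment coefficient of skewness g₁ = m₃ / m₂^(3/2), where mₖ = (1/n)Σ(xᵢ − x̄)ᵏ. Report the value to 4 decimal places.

x̄ = (4 - 5 + 6 - 3 + 5 + 4 + 8) / 7 = 2.7143
deviations (xᵢ − x̄): 1.2857, -7.7143, 3.2857, -5.7143, 2.2857, 1.2857, 5.2857
Σ(xᵢ − x̄)² = 139.4286 ⇒ m₂ = 139.4286/7 = 19.91837
Σ(xᵢ − x̄)³ = -446.3265 ⇒ m₃ = -446.3265/7 = -63.76093
m₂^(3/2) = 19.91837^(1.5) = 88.89567
g₁ = m₃ / m₂^(3/2) = -63.76093 / 88.89567 ≈ -0.7173

-0.7173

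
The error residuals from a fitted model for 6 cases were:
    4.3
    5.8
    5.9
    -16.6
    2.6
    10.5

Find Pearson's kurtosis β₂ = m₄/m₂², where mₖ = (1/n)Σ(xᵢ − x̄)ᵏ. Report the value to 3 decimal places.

x̄ = 2.0833
Σ(xᵢ − x̄)² = 453.4683 ⇒ m₂ = 75.57806
Σ(xᵢ − x̄)⁴ = 127293.3032 ⇒ m₄ = 21215.55054
m₂² = 5712.04248
β₂ = m₄/m₂² = 21215.55054 / 5712.04248 ≈ 3.714

3.714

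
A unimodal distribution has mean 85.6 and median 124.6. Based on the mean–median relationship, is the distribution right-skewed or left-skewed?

mean − median = 85.6 − 124.6 = -39.0
mean < median ⇒ the longer tail is on the left ⇒ left-skewed (negatively skewed).

left-skewed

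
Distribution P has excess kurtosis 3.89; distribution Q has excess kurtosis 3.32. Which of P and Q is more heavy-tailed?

P

Higher excess kurtosis ⇒ heavier tails relative to the normal distribution.
3.89 vs 3.32: the larger is 3.89, so P has heavier tails.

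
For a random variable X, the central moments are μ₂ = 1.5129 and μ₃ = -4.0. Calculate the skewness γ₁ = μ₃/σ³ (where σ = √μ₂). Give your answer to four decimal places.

σ = √μ₂ = √1.5129 = 1.23000
σ³ = μ₂^(3/2) = 1.86087
γ₁ = μ₃/σ³ = -4.0 / 1.86087 ≈ -2.1495

-2.1495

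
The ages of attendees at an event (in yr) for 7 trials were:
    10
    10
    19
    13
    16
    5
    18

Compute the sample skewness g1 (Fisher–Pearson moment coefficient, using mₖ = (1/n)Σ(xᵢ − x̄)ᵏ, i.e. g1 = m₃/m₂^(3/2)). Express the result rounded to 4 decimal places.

x̄ = (10 + 10 + 19 + 13 + 16 + 5 + 18) / 7 = 13.0000
deviations (xᵢ − x̄): -3.0000, -3.0000, 6.0000, 0.0000, 3.0000, -8.0000, 5.0000
Σ(xᵢ − x̄)² = 152.0000 ⇒ m₂ = 152.0000/7 = 21.71429
Σ(xᵢ − x̄)³ = -198.0000 ⇒ m₃ = -198.0000/7 = -28.28571
m₂^(3/2) = 21.71429^(1.5) = 101.18551
g1 = m₃ / m₂^(3/2) = -28.28571 / 101.18551 ≈ -0.2795

-0.2795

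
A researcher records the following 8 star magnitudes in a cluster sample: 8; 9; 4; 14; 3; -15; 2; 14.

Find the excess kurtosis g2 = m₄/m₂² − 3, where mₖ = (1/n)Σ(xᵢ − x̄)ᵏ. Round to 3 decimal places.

0.775

x̄ = 4.8750
Σ(xᵢ − x̄)² = 600.8750 ⇒ m₂ = 75.10938
Σ(xᵢ − x̄)⁴ = 170369.8379 ⇒ m₄ = 21296.22974
m₂² = 5641.41821
g2 = m₄/m₂² − 3 = 3.77498 − 3 ≈ 0.775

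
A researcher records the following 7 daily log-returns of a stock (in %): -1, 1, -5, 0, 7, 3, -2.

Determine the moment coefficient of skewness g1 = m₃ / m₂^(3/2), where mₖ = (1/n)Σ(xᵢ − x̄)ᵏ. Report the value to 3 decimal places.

0.398

x̄ = (-1 + 1 - 5 + 0 + 7 + 3 - 2) / 7 = 0.4286
deviations (xᵢ − x̄): -1.4286, 0.5714, -5.4286, -0.4286, 6.5714, 2.5714, -2.4286
Σ(xᵢ − x̄)² = 87.7143 ⇒ m₂ = 87.7143/7 = 12.53061
Σ(xᵢ − x̄)³ = 123.6735 ⇒ m₃ = 123.6735/7 = 17.66764
m₂^(3/2) = 12.53061^(1.5) = 44.35662
g1 = m₃ / m₂^(3/2) = 17.66764 / 44.35662 ≈ 0.398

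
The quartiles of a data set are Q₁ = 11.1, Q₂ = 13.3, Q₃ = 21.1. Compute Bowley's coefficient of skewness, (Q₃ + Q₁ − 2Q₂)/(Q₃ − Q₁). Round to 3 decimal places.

numerator: Q₃ + Q₁ − 2Q₂ = 21.1 + 11.1 − 2×13.3 = 5.6000
denominator: Q₃ − Q₁ = 21.1 − 11.1 = 10.0000
Bowley skewness = 5.6000 / 10.0000 ≈ 0.560

0.560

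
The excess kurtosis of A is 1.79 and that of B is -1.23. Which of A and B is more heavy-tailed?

Higher excess kurtosis ⇒ heavier tails relative to the normal distribution.
1.79 vs -1.23: the larger is 1.79, so A has heavier tails. (A is leptokurtic — heavier-than-normal tails; the other is platykurtic.)

A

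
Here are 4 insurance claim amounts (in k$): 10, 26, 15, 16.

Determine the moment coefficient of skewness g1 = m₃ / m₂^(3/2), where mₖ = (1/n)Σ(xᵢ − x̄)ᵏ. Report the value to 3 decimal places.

x̄ = (10 + 26 + 15 + 16) / 4 = 16.7500
deviations (xᵢ − x̄): -6.7500, 9.2500, -1.7500, -0.7500
Σ(xᵢ − x̄)² = 134.7500 ⇒ m₂ = 134.7500/4 = 33.68750
Σ(xᵢ − x̄)³ = 478.1250 ⇒ m₃ = 478.1250/4 = 119.53125
m₂^(3/2) = 33.68750^(1.5) = 195.52540
g1 = m₃ / m₂^(3/2) = 119.53125 / 195.52540 ≈ 0.611

0.611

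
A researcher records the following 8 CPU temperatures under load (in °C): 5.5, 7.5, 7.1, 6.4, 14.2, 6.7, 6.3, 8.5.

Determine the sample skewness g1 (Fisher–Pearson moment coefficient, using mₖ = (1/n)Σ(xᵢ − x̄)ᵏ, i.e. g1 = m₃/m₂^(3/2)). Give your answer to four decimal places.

1.8203

x̄ = (5.5 + 7.5 + 7.1 + 6.4 + 14.2 + 6.7 + 6.3 + 8.5) / 8 = 7.7750
deviations (xᵢ − x̄): -2.2750, -0.2750, -0.6750, -1.3750, 6.4250, -1.0750, -1.4750, 0.7250
Σ(xᵢ − x̄)² = 52.7350 ⇒ m₂ = 52.7350/8 = 6.59187
Σ(xᵢ − x̄)³ = 246.4552 ⇒ m₃ = 246.4552/8 = 30.80691
m₂^(3/2) = 6.59187^(1.5) = 16.92441
g1 = m₃ / m₂^(3/2) = 30.80691 / 16.92441 ≈ 1.8203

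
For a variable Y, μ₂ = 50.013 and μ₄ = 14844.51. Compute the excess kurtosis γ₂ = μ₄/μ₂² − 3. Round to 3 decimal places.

μ₂² = 50.013² = 2501.30017
μ₄/μ₂² = 14844.51 / 2501.30017 = 5.93472
γ₂ = 5.93472 − 3 ≈ 2.935

2.935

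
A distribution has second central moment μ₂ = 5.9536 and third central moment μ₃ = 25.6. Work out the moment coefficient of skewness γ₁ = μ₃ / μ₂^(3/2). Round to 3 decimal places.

σ = √μ₂ = √5.9536 = 2.44000
σ³ = μ₂^(3/2) = 14.52678
γ₁ = μ₃/σ³ = 25.6 / 14.52678 ≈ 1.762

1.762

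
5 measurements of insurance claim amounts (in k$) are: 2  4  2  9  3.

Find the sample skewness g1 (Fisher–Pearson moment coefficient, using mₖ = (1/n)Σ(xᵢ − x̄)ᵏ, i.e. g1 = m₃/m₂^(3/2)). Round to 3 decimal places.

1.218

x̄ = (2 + 4 + 2 + 9 + 3) / 5 = 4.0000
deviations (xᵢ − x̄): -2.0000, 0.0000, -2.0000, 5.0000, -1.0000
Σ(xᵢ − x̄)² = 34.0000 ⇒ m₂ = 34.0000/5 = 6.80000
Σ(xᵢ − x̄)³ = 108.0000 ⇒ m₃ = 108.0000/5 = 21.60000
m₂^(3/2) = 6.80000^(1.5) = 17.73223
g1 = m₃ / m₂^(3/2) = 21.60000 / 17.73223 ≈ 1.218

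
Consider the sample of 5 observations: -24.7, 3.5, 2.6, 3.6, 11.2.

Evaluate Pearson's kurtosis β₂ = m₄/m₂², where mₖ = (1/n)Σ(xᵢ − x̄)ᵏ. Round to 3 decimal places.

2.991

x̄ = -0.7600
Σ(xᵢ − x̄)² = 764.6120 ⇒ m₂ = 152.92240
Σ(xᵢ − x̄)⁴ = 349749.7156 ⇒ m₄ = 69949.94311
m₂² = 23385.26042
β₂ = m₄/m₂² = 69949.94311 / 23385.26042 ≈ 2.991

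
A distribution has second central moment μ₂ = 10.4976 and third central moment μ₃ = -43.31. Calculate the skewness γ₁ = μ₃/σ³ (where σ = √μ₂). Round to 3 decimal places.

σ = √μ₂ = √10.4976 = 3.24000
σ³ = μ₂^(3/2) = 34.01222
γ₁ = μ₃/σ³ = -43.31 / 34.01222 ≈ -1.273

-1.273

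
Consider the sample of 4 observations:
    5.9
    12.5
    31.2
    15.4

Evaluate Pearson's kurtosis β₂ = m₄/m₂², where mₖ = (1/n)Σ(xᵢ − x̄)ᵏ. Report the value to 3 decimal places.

x̄ = 16.2500
Σ(xᵢ − x̄)² = 345.4100 ⇒ m₂ = 86.35250
Σ(xᵢ − x̄)⁴ = 61626.8734 ⇒ m₄ = 15406.71836
m₂² = 7456.75426
β₂ = m₄/m₂² = 15406.71836 / 7456.75426 ≈ 2.066

2.066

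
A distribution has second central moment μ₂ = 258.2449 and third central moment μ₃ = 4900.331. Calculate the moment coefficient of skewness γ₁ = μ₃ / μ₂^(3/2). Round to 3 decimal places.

σ = √μ₂ = √258.2449 = 16.07000
σ³ = μ₂^(3/2) = 4149.99554
γ₁ = μ₃/σ³ = 4900.331 / 4149.99554 ≈ 1.181

1.181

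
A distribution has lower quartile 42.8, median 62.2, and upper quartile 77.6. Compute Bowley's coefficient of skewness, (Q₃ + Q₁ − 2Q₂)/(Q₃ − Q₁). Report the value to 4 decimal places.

-0.1149

numerator: Q₃ + Q₁ − 2Q₂ = 77.6 + 42.8 − 2×62.2 = -4.0000
denominator: Q₃ − Q₁ = 77.6 − 42.8 = 34.8000
Bowley skewness = -4.0000 / 34.8000 ≈ -0.1149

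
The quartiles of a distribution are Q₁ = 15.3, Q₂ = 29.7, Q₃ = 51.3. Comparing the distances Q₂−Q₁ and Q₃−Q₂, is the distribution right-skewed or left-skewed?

right-skewed

Q₂ − Q₁ = 14.4;  Q₃ − Q₂ = 21.6
Q₃ − Q₂ > Q₂ − Q₁ ⇒ the upper half is more spread out ⇒ right-skewed.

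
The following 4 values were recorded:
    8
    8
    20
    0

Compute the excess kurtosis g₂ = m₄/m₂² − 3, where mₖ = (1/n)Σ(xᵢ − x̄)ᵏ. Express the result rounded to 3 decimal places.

x̄ = 9.0000
Σ(xᵢ − x̄)² = 204.0000 ⇒ m₂ = 51.00000
Σ(xᵢ − x̄)⁴ = 21204.0000 ⇒ m₄ = 5301.00000
m₂² = 2601.00000
g₂ = m₄/m₂² − 3 = 2.03806 − 3 ≈ -0.962

-0.962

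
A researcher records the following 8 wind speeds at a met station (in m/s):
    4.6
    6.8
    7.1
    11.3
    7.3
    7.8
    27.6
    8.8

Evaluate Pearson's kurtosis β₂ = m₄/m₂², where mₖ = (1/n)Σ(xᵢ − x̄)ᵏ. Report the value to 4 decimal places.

5.4007

x̄ = 10.1625
Σ(xᵢ − x̄)² = 372.6188 ⇒ m₂ = 46.57734
Σ(xᵢ − x̄)⁴ = 93732.9614 ⇒ m₄ = 11716.62017
m₂² = 2169.44895
β₂ = m₄/m₂² = 11716.62017 / 2169.44895 ≈ 5.4007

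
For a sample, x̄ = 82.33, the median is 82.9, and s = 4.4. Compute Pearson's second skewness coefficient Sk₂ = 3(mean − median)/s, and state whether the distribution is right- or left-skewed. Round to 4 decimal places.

Sk₂ = 3(82.33 − 82.9) / 4.4 = 3 × -0.5700 / 4.4
    = -1.7100 / 4.4 ≈ -0.3886
Sk₂ < 0 ⇒ mean < median ⇒ left-skewed (negative skew).

-0.3886, left-skewed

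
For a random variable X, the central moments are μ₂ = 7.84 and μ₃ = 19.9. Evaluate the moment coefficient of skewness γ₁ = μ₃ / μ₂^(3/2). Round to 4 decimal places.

0.9065

σ = √μ₂ = √7.84 = 2.80000
σ³ = μ₂^(3/2) = 21.95200
γ₁ = μ₃/σ³ = 19.9 / 21.95200 ≈ 0.9065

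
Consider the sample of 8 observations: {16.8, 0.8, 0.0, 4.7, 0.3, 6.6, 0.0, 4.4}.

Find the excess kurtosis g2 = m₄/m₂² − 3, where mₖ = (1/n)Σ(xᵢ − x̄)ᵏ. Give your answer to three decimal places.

x̄ = 4.2000
Σ(xᵢ − x̄)² = 226.8600 ⇒ m₂ = 28.35750
Σ(xᵢ − x̄)⁴ = 26225.2962 ⇒ m₄ = 3278.16203
m₂² = 804.14781
g2 = m₄/m₂² − 3 = 4.07657 − 3 ≈ 1.077

1.077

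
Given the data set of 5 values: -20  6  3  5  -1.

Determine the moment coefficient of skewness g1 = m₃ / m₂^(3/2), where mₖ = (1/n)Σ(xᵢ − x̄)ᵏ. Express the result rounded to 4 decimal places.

-1.2828

x̄ = (-20 + 6 + 3 + 5 - 1) / 5 = -1.4000
deviations (xᵢ − x̄): -18.6000, 7.4000, 4.4000, 6.4000, 0.4000
Σ(xᵢ − x̄)² = 461.2000 ⇒ m₂ = 461.2000/5 = 92.24000
Σ(xᵢ − x̄)³ = -5682.2400 ⇒ m₃ = -5682.2400/5 = -1136.44800
m₂^(3/2) = 92.24000^(1.5) = 885.88825
g1 = m₃ / m₂^(3/2) = -1136.44800 / 885.88825 ≈ -1.2828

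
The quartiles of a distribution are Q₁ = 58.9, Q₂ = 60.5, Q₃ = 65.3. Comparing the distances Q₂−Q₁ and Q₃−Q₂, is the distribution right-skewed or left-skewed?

right-skewed

Q₂ − Q₁ = 1.6;  Q₃ − Q₂ = 4.8
Q₃ − Q₂ > Q₂ − Q₁ ⇒ the upper half is more spread out ⇒ right-skewed.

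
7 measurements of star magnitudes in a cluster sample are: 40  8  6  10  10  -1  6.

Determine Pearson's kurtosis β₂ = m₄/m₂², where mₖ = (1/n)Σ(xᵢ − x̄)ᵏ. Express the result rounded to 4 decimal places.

x̄ = 11.2857
Σ(xᵢ − x̄)² = 1045.4286 ⇒ m₂ = 149.34694
Σ(xᵢ − x̄)⁴ = 704282.7580 ⇒ m₄ = 100611.82257
m₂² = 22304.50812
β₂ = m₄/m₂² = 100611.82257 / 22304.50812 ≈ 4.5108

4.5108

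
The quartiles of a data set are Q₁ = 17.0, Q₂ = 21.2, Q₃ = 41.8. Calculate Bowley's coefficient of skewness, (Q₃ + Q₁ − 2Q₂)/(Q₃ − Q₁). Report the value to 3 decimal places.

0.661

numerator: Q₃ + Q₁ − 2Q₂ = 41.8 + 17.0 − 2×21.2 = 16.4000
denominator: Q₃ − Q₁ = 41.8 − 17.0 = 24.8000
Bowley skewness = 16.4000 / 24.8000 ≈ 0.661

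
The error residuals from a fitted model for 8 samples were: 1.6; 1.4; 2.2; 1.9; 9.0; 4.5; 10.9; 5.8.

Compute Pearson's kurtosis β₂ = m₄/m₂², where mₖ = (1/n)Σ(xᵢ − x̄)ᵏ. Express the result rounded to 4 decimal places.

2.0135

x̄ = 4.6625
Σ(xᵢ − x̄)² = 92.7588 ⇒ m₂ = 11.59484
Σ(xᵢ − x̄)⁴ = 2165.6123 ⇒ m₄ = 270.70154
m₂² = 134.44040
β₂ = m₄/m₂² = 270.70154 / 134.44040 ≈ 2.0135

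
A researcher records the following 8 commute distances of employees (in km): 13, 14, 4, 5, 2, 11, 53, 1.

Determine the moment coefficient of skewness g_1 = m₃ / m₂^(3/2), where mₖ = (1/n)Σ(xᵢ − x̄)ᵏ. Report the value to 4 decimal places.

1.8904

x̄ = (13 + 14 + 4 + 5 + 2 + 11 + 53 + 1) / 8 = 12.8750
deviations (xᵢ − x̄): 0.1250, 1.1250, -8.8750, -7.8750, -10.8750, -1.8750, 40.1250, -11.8750
Σ(xᵢ − x̄)² = 2014.8750 ⇒ m₂ = 2014.8750/8 = 251.85938
Σ(xᵢ − x̄)³ = 60448.5938 ⇒ m₃ = 60448.5938/8 = 7556.07422
m₂^(3/2) = 251.85938^(1.5) = 3997.02792
g_1 = m₃ / m₂^(3/2) = 7556.07422 / 3997.02792 ≈ 1.8904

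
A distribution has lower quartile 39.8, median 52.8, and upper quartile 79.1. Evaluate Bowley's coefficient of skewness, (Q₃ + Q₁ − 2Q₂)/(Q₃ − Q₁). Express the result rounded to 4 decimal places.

0.3384

numerator: Q₃ + Q₁ − 2Q₂ = 79.1 + 39.8 − 2×52.8 = 13.3000
denominator: Q₃ − Q₁ = 79.1 − 39.8 = 39.3000
Bowley skewness = 13.3000 / 39.3000 ≈ 0.3384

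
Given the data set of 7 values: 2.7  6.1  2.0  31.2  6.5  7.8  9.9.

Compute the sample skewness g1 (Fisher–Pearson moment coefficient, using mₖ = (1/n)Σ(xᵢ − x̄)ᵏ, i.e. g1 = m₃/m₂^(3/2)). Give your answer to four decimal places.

1.7210

x̄ = (2.7 + 6.1 + 2.0 + 31.2 + 6.5 + 7.8 + 9.9) / 7 = 9.4571
deviations (xᵢ − x̄): -6.7571, -3.3571, -7.4571, 21.7429, -2.9571, -1.6571, 0.4429
Σ(xᵢ − x̄)² = 596.9771 ⇒ m₂ = 596.9771/7 = 85.28245
Σ(xᵢ − x̄)³ = 9487.6078 ⇒ m₃ = 9487.6078/7 = 1355.37254
m₂^(3/2) = 85.28245^(1.5) = 787.57060
g1 = m₃ / m₂^(3/2) = 1355.37254 / 787.57060 ≈ 1.7210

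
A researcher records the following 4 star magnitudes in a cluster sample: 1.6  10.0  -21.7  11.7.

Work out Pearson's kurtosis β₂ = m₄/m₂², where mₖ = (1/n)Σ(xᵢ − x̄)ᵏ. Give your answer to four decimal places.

2.0914

x̄ = 0.4000
Σ(xᵢ − x̄)² = 709.7000 ⇒ m₂ = 177.42500
Σ(xᵢ − x̄)⁴ = 263344.6034 ⇒ m₄ = 65836.15085
m₂² = 31479.63062
β₂ = m₄/m₂² = 65836.15085 / 31479.63062 ≈ 2.0914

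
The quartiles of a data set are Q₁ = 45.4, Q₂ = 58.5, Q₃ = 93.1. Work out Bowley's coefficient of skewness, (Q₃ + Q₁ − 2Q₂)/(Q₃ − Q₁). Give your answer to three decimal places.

0.451

numerator: Q₃ + Q₁ − 2Q₂ = 93.1 + 45.4 − 2×58.5 = 21.5000
denominator: Q₃ − Q₁ = 93.1 − 45.4 = 47.7000
Bowley skewness = 21.5000 / 47.7000 ≈ 0.451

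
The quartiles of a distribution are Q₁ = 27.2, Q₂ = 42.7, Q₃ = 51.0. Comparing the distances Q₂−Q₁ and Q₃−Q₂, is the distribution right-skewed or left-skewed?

Q₂ − Q₁ = 15.5;  Q₃ − Q₂ = 8.3
Q₂ − Q₁ > Q₃ − Q₂ ⇒ the lower half is more spread out ⇒ left-skewed.

left-skewed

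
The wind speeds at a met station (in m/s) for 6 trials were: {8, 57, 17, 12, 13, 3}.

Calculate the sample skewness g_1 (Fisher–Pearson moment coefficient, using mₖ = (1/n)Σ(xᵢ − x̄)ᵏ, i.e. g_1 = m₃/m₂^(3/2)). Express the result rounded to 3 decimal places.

1.550

x̄ = (8 + 57 + 17 + 12 + 13 + 3) / 6 = 18.3333
deviations (xᵢ − x̄): -10.3333, 38.6667, -1.3333, -6.3333, -5.3333, -15.3333
Σ(xᵢ − x̄)² = 1907.3333 ⇒ m₂ = 1907.3333/6 = 317.88889
Σ(xᵢ − x̄)³ = 52694.4444 ⇒ m₃ = 52694.4444/6 = 8782.40741
m₂^(3/2) = 317.88889^(1.5) = 5667.78050
g_1 = m₃ / m₂^(3/2) = 8782.40741 / 5667.78050 ≈ 1.550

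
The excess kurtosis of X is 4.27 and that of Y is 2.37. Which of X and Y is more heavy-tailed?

Higher excess kurtosis ⇒ heavier tails relative to the normal distribution.
4.27 vs 2.37: the larger is 4.27, so X has heavier tails.

X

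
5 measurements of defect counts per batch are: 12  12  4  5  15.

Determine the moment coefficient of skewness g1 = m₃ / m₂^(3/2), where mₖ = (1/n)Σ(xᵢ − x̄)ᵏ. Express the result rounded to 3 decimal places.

-0.218

x̄ = (12 + 12 + 4 + 5 + 15) / 5 = 9.6000
deviations (xᵢ − x̄): 2.4000, 2.4000, -5.6000, -4.6000, 5.4000
Σ(xᵢ − x̄)² = 93.2000 ⇒ m₂ = 93.2000/5 = 18.64000
Σ(xᵢ − x̄)³ = -87.8400 ⇒ m₃ = -87.8400/5 = -17.56800
m₂^(3/2) = 18.64000^(1.5) = 80.47646
g1 = m₃ / m₂^(3/2) = -17.56800 / 80.47646 ≈ -0.218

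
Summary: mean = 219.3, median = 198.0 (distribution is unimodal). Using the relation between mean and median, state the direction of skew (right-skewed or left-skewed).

mean − median = 219.3 − 198.0 = 21.3
mean > median ⇒ the longer tail is on the right ⇒ right-skewed (positively skewed).

right-skewed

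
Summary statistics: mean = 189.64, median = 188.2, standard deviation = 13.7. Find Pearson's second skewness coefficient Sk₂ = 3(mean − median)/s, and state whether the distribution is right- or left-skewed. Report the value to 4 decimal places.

0.3153, right-skewed

Sk₂ = 3(189.64 − 188.2) / 13.7 = 3 × 1.4400 / 13.7
    = 4.3200 / 13.7 ≈ 0.3153
Sk₂ > 0 ⇒ mean > median ⇒ right-skewed (positive skew).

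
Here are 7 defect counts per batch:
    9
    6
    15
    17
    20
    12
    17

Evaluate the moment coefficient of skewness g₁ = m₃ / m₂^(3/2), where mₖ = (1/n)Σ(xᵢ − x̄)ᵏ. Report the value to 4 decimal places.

-0.3658

x̄ = (9 + 6 + 15 + 17 + 20 + 12 + 17) / 7 = 13.7143
deviations (xᵢ − x̄): -4.7143, -7.7143, 1.2857, 3.2857, 6.2857, -1.7143, 3.2857
Σ(xᵢ − x̄)² = 147.4286 ⇒ m₂ = 147.4286/7 = 21.06122
Σ(xᵢ − x̄)³ = -247.4694 ⇒ m₃ = -247.4694/7 = -35.35277
m₂^(3/2) = 21.06122^(1.5) = 96.65524
g₁ = m₃ / m₂^(3/2) = -35.35277 / 96.65524 ≈ -0.3658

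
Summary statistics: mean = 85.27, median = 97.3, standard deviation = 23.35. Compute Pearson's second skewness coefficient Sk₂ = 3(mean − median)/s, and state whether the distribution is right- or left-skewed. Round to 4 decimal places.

-1.5456, left-skewed

Sk₂ = 3(85.27 − 97.3) / 23.35 = 3 × -12.0300 / 23.35
    = -36.0900 / 23.35 ≈ -1.5456
Sk₂ < 0 ⇒ mean < median ⇒ left-skewed (negative skew).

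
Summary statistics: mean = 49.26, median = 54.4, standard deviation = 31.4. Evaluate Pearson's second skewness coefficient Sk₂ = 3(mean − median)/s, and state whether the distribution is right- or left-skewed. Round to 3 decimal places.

-0.491, left-skewed

Sk₂ = 3(49.26 − 54.4) / 31.4 = 3 × -5.1400 / 31.4
    = -15.4200 / 31.4 ≈ -0.491
Sk₂ < 0 ⇒ mean < median ⇒ left-skewed (negative skew).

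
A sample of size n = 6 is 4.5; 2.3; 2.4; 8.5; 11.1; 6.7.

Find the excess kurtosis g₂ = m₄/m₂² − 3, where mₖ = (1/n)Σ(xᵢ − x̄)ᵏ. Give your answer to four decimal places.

x̄ = 5.9167
Σ(xᵢ − x̄)² = 61.6083 ⇒ m₂ = 10.26806
Σ(xᵢ − x̄)⁴ = 1094.8091 ⇒ m₄ = 182.46819
m₂² = 105.43296
g₂ = m₄/m₂² − 3 = 1.73066 − 3 ≈ -1.2693

-1.2693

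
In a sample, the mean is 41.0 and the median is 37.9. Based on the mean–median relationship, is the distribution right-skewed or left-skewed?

right-skewed

mean − median = 41.0 − 37.9 = 3.1
mean > median ⇒ the longer tail is on the right ⇒ right-skewed (positively skewed).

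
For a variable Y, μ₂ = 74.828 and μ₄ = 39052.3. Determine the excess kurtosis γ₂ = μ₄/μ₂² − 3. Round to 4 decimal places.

3.9746

μ₂² = 74.828² = 5599.22958
μ₄/μ₂² = 39052.3 / 5599.22958 = 6.97458
γ₂ = 6.97458 − 3 ≈ 3.9746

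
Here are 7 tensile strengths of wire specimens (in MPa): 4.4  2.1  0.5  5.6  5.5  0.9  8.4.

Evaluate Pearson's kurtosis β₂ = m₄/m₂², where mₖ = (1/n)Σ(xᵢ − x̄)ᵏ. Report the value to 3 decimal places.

x̄ = 3.9143
Σ(xᵢ − x̄)² = 49.7486 ⇒ m₂ = 7.10694
Σ(xᵢ − x̄)⁴ = 648.6158 ⇒ m₄ = 92.65940
m₂² = 50.50858
β₂ = m₄/m₂² = 92.65940 / 50.50858 ≈ 1.835

1.835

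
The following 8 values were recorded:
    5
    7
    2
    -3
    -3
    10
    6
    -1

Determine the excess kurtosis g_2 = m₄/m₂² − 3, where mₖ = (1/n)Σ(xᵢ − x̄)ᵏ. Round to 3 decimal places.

x̄ = 2.8750
Σ(xᵢ − x̄)² = 166.8750 ⇒ m₂ = 20.85938
Σ(xᵢ − x̄)⁴ = 5591.1504 ⇒ m₄ = 698.89380
m₂² = 435.11353
g_2 = m₄/m₂² − 3 = 1.60623 − 3 ≈ -1.394

-1.394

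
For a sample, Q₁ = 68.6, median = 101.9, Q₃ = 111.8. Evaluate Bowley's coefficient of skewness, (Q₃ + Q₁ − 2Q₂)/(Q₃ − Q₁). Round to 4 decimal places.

numerator: Q₃ + Q₁ − 2Q₂ = 111.8 + 68.6 − 2×101.9 = -23.4000
denominator: Q₃ − Q₁ = 111.8 − 68.6 = 43.2000
Bowley skewness = -23.4000 / 43.2000 ≈ -0.5417

-0.5417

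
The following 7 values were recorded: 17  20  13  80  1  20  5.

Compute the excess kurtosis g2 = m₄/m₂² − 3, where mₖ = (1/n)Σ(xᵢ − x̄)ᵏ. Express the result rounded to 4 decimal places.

1.5071

x̄ = 22.2857
Σ(xᵢ − x̄)² = 4207.4286 ⇒ m₂ = 601.06122
Σ(xᵢ − x̄)⁴ = 11397984.9213 ⇒ m₄ = 1628283.56018
m₂² = 361274.59559
g2 = m₄/m₂² − 3 = 4.50705 − 3 ≈ 1.5071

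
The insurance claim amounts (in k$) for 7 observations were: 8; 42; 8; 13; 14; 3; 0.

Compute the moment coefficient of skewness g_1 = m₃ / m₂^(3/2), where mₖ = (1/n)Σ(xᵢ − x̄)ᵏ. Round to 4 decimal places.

x̄ = (8 + 42 + 8 + 13 + 14 + 3 + 0) / 7 = 12.5714
deviations (xᵢ − x̄): -4.5714, 29.4286, -4.5714, 0.4286, 1.4286, -9.5714, -12.5714
Σ(xᵢ − x̄)² = 1159.7143 ⇒ m₂ = 1159.7143/7 = 165.67347
Σ(xᵢ − x̄)³ = 22434.6122 ⇒ m₃ = 22434.6122/7 = 3204.94461
m₂^(3/2) = 165.67347^(1.5) = 2132.45291
g_1 = m₃ / m₂^(3/2) = 3204.94461 / 2132.45291 ≈ 1.5029

1.5029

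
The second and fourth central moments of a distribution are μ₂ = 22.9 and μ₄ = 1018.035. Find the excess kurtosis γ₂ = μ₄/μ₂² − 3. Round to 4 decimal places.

-1.0587

μ₂² = 22.9² = 524.41000
μ₄/μ₂² = 1018.035 / 524.41000 = 1.94130
γ₂ = 1.94130 − 3 ≈ -1.0587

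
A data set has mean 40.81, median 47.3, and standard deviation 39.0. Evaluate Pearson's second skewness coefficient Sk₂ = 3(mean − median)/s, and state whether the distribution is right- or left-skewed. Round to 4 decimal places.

Sk₂ = 3(40.81 − 47.3) / 39.0 = 3 × -6.4900 / 39.0
    = -19.4700 / 39.0 ≈ -0.4992
Sk₂ < 0 ⇒ mean < median ⇒ left-skewed (negative skew).

-0.4992, left-skewed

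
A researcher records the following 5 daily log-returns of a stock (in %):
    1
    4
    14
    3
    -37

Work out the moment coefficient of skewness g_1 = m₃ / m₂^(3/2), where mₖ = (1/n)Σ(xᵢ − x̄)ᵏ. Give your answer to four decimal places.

x̄ = (1 + 4 + 14 + 3 - 37) / 5 = -3.0000
deviations (xᵢ − x̄): 4.0000, 7.0000, 17.0000, 6.0000, -34.0000
Σ(xᵢ − x̄)² = 1546.0000 ⇒ m₂ = 1546.0000/5 = 309.20000
Σ(xᵢ − x̄)³ = -33768.0000 ⇒ m₃ = -33768.0000/5 = -6753.60000
m₂^(3/2) = 309.20000^(1.5) = 5436.99868
g_1 = m₃ / m₂^(3/2) = -6753.60000 / 5436.99868 ≈ -1.2422

-1.2422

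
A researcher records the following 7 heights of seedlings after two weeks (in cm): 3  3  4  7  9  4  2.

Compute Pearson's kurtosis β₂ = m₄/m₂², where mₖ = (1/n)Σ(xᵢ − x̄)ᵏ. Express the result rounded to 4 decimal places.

x̄ = 4.5714
Σ(xᵢ − x̄)² = 37.7143 ⇒ m₂ = 5.38776
Σ(xᵢ − x̄)⁴ = 475.5569 ⇒ m₄ = 67.93669
m₂² = 29.02791
β₂ = m₄/m₂² = 67.93669 / 29.02791 ≈ 2.3404

2.3404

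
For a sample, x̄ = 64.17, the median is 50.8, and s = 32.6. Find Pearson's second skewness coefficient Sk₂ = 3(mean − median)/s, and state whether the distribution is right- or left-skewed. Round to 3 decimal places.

1.230, right-skewed

Sk₂ = 3(64.17 − 50.8) / 32.6 = 3 × 13.3700 / 32.6
    = 40.1100 / 32.6 ≈ 1.230
Sk₂ > 0 ⇒ mean > median ⇒ right-skewed (positive skew).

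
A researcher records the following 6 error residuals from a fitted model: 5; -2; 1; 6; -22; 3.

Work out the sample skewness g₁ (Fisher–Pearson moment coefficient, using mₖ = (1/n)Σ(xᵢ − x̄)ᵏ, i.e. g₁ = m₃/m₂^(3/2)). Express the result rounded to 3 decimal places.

-1.502

x̄ = (5 - 2 + 1 + 6 - 22 + 3) / 6 = -1.5000
deviations (xᵢ − x̄): 6.5000, -0.5000, 2.5000, 7.5000, -20.5000, 4.5000
Σ(xᵢ − x̄)² = 545.5000 ⇒ m₂ = 545.5000/6 = 90.91667
Σ(xᵢ − x̄)³ = -7812.0000 ⇒ m₃ = -7812.0000/6 = -1302.00000
m₂^(3/2) = 90.91667^(1.5) = 866.89252
g₁ = m₃ / m₂^(3/2) = -1302.00000 / 866.89252 ≈ -1.502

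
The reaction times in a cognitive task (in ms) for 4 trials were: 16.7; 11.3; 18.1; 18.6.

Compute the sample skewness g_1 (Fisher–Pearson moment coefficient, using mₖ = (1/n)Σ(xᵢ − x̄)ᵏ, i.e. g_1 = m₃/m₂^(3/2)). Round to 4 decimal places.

x̄ = (16.7 + 11.3 + 18.1 + 18.6) / 4 = 16.1750
deviations (xᵢ − x̄): 0.5250, -4.8750, 1.9250, 2.4250
Σ(xᵢ − x̄)² = 33.6275 ⇒ m₂ = 33.6275/4 = 8.40688
Σ(xᵢ − x̄)³ = -94.3189 ⇒ m₃ = -94.3189/4 = -23.57972
m₂^(3/2) = 8.40688^(1.5) = 24.37541
g_1 = m₃ / m₂^(3/2) = -23.57972 / 24.37541 ≈ -0.9674

-0.9674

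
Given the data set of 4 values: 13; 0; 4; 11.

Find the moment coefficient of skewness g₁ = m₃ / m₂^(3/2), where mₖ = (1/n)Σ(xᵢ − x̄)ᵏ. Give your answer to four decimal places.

x̄ = (13 + 0 + 4 + 11) / 4 = 7.0000
deviations (xᵢ − x̄): 6.0000, -7.0000, -3.0000, 4.0000
Σ(xᵢ − x̄)² = 110.0000 ⇒ m₂ = 110.0000/4 = 27.50000
Σ(xᵢ − x̄)³ = -90.0000 ⇒ m₃ = -90.0000/4 = -22.50000
m₂^(3/2) = 27.50000^(1.5) = 144.21122
g₁ = m₃ / m₂^(3/2) = -22.50000 / 144.21122 ≈ -0.1560

-0.1560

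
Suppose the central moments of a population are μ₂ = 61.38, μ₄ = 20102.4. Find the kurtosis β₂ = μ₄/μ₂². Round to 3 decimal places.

5.336

μ₂² = 61.38² = 3767.50440
μ₄/μ₂² = 20102.4 / 3767.50440 = 5.33573
β₂ ≈ 5.336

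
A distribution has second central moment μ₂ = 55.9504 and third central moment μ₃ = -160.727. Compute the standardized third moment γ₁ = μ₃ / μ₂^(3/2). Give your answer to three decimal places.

σ = √μ₂ = √55.9504 = 7.48000
σ³ = μ₂^(3/2) = 418.50899
γ₁ = μ₃/σ³ = -160.727 / 418.50899 ≈ -0.384

-0.384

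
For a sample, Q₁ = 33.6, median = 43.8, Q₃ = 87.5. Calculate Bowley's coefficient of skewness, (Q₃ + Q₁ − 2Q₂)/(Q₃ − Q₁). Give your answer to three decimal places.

0.622

numerator: Q₃ + Q₁ − 2Q₂ = 87.5 + 33.6 − 2×43.8 = 33.5000
denominator: Q₃ − Q₁ = 87.5 − 33.6 = 53.9000
Bowley skewness = 33.5000 / 53.9000 ≈ 0.622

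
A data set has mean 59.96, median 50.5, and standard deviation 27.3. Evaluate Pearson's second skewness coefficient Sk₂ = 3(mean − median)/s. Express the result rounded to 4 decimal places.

1.0396

Sk₂ = 3(59.96 − 50.5) / 27.3 = 3 × 9.4600 / 27.3
    = 28.3800 / 27.3 ≈ 1.0396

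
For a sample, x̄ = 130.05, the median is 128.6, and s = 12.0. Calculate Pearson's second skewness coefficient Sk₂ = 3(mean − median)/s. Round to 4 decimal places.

Sk₂ = 3(130.05 − 128.6) / 12.0 = 3 × 1.4500 / 12.0
    = 4.3500 / 12.0 ≈ 0.3625

0.3625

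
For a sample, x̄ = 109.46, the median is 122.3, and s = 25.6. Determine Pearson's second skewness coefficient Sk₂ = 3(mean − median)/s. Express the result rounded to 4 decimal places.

-1.5047

Sk₂ = 3(109.46 − 122.3) / 25.6 = 3 × -12.8400 / 25.6
    = -38.5200 / 25.6 ≈ -1.5047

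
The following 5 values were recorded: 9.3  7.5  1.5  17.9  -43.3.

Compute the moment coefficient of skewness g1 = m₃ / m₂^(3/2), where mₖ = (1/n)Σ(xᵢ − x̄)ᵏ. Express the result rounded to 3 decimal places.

-1.278

x̄ = (9.3 + 7.5 + 1.5 + 17.9 - 43.3) / 5 = -1.4200
deviations (xᵢ − x̄): 10.7200, 8.9200, 2.9200, 19.3200, -41.8800
Σ(xᵢ − x̄)² = 2330.2080 ⇒ m₂ = 2330.2080/5 = 466.04160
Σ(xᵢ − x̄)³ = -64276.7885 ⇒ m₃ = -64276.7885/5 = -12855.35770
m₂^(3/2) = 466.04160^(1.5) = 10060.90451
g1 = m₃ / m₂^(3/2) = -12855.35770 / 10060.90451 ≈ -1.278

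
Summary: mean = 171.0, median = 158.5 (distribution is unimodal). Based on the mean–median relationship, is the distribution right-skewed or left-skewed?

right-skewed

mean − median = 171.0 − 158.5 = 12.5
mean > median ⇒ the longer tail is on the right ⇒ right-skewed (positively skewed).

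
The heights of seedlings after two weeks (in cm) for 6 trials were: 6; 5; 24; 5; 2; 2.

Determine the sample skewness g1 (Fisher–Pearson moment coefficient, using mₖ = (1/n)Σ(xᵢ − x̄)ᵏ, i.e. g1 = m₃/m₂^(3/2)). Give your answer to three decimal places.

1.627

x̄ = (6 + 5 + 24 + 5 + 2 + 2) / 6 = 7.3333
deviations (xᵢ − x̄): -1.3333, -2.3333, 16.6667, -2.3333, -5.3333, -5.3333
Σ(xᵢ − x̄)² = 347.3333 ⇒ m₂ = 347.3333/6 = 57.88889
Σ(xᵢ − x̄)³ = 4298.4444 ⇒ m₃ = 4298.4444/6 = 716.40741
m₂^(3/2) = 57.88889^(1.5) = 440.44615
g1 = m₃ / m₂^(3/2) = 716.40741 / 440.44615 ≈ 1.627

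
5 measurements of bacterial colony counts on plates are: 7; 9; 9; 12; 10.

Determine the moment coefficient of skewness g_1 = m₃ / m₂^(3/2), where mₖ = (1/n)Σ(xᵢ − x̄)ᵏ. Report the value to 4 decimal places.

x̄ = (7 + 9 + 9 + 12 + 10) / 5 = 9.4000
deviations (xᵢ − x̄): -2.4000, -0.4000, -0.4000, 2.6000, 0.6000
Σ(xᵢ − x̄)² = 13.2000 ⇒ m₂ = 13.2000/5 = 2.64000
Σ(xᵢ − x̄)³ = 3.8400 ⇒ m₃ = 3.8400/5 = 0.76800
m₂^(3/2) = 2.64000^(1.5) = 4.28949
g_1 = m₃ / m₂^(3/2) = 0.76800 / 4.28949 ≈ 0.1790

0.1790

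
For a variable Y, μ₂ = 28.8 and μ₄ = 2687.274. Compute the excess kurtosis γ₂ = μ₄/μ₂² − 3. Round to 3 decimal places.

0.240

μ₂² = 28.8² = 829.44000
μ₄/μ₂² = 2687.274 / 829.44000 = 3.23987
γ₂ = 3.23987 − 3 ≈ 0.240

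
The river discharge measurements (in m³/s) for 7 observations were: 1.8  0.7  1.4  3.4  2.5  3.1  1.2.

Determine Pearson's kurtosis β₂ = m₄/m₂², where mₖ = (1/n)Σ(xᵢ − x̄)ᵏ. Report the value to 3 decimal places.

x̄ = 2.0143
Σ(xᵢ − x̄)² = 6.1486 ⇒ m₂ = 0.87837
Σ(xᵢ − x̄)⁴ = 8.7002 ⇒ m₄ = 1.24289
m₂² = 0.77153
β₂ = m₄/m₂² = 1.24289 / 0.77153 ≈ 1.611

1.611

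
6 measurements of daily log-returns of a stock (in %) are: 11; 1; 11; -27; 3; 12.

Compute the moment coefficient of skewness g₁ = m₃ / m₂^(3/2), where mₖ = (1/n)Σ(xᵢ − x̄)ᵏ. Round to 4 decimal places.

x̄ = (11 + 1 + 11 - 27 + 3 + 12) / 6 = 1.8333
deviations (xᵢ − x̄): 9.1667, -0.8333, 9.1667, -28.8333, 1.1667, 10.1667
Σ(xᵢ − x̄)² = 1104.8333 ⇒ m₂ = 1104.8333/6 = 184.13889
Σ(xᵢ − x̄)³ = -21378.5556 ⇒ m₃ = -21378.5556/6 = -3563.09259
m₂^(3/2) = 184.13889^(1.5) = 2498.72394
g₁ = m₃ / m₂^(3/2) = -3563.09259 / 2498.72394 ≈ -1.4260

-1.4260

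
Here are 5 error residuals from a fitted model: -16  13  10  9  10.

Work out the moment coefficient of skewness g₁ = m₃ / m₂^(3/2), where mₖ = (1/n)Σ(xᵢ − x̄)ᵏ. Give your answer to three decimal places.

x̄ = (-16 + 13 + 10 + 9 + 10) / 5 = 5.2000
deviations (xᵢ − x̄): -21.2000, 7.8000, 4.8000, 3.8000, 4.8000
Σ(xᵢ − x̄)² = 570.8000 ⇒ m₂ = 570.8000/5 = 114.16000
Σ(xᵢ − x̄)³ = -8777.5200 ⇒ m₃ = -8777.5200/5 = -1755.50400
m₂^(3/2) = 114.16000^(1.5) = 1219.75032
g₁ = m₃ / m₂^(3/2) = -1755.50400 / 1219.75032 ≈ -1.439

-1.439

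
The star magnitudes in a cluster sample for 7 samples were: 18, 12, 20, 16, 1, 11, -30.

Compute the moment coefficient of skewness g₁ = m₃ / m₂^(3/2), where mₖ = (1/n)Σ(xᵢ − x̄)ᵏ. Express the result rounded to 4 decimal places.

-1.5594

x̄ = (18 + 12 + 20 + 16 + 1 + 11 - 30) / 7 = 6.8571
deviations (xᵢ − x̄): 11.1429, 5.1429, 13.1429, 9.1429, -5.8571, 4.1429, -36.8571
Σ(xᵢ − x̄)² = 1816.8571 ⇒ m₂ = 1816.8571/7 = 259.55102
Σ(xᵢ − x̄)³ = -45644.3265 ⇒ m₃ = -45644.3265/7 = -6520.61808
m₂^(3/2) = 259.55102^(1.5) = 4181.51935
g₁ = m₃ / m₂^(3/2) = -6520.61808 / 4181.51935 ≈ -1.5594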